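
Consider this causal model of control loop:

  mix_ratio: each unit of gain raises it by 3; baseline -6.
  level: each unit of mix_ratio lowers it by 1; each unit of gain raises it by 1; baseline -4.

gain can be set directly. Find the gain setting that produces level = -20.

Substituting into the level equation gives level = -2*gain + 2.
Solve -2*gain + 2 = -20: gain = (-20 - 2) / -2 = 11.

gain = 11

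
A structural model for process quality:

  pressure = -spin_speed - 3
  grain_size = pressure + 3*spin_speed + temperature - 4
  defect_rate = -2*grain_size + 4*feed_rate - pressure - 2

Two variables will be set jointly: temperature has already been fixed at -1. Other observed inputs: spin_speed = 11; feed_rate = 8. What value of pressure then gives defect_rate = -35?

pressure = 3

With temperature held at -1:
Intervening on pressure fixes its value directly, overriding its dependence on spin_speed.
Substituting into the grain_size equation gives grain_size = pressure + 28.
defect_rate becomes -3*pressure - 26.
Solve -3*pressure - 26 = -35: pressure = (-35 + 26) / -3 = 3.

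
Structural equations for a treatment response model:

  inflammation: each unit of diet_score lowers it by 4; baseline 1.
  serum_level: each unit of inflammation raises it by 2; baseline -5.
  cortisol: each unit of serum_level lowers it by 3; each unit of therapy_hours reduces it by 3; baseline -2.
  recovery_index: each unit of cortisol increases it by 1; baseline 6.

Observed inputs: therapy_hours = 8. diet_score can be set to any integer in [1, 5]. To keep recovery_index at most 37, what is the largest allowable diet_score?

Substituting into the serum_level equation gives serum_level = -8*diet_score - 3.
So cortisol = 24*diet_score - 17.
Substituting into the recovery_index equation gives recovery_index = 24*diet_score - 11.
Require 24*diet_score - 11 ≤ 37, so diet_score ≤ 2.
The largest integer in [1, 5] satisfying this is 2.

diet_score = 2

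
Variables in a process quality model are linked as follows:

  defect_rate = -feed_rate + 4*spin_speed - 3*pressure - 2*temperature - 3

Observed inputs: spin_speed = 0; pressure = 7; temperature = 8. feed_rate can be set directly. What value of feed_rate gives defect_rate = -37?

Substituting into the defect_rate equation gives defect_rate = -feed_rate - 40.
Solve -feed_rate - 40 = -37: feed_rate = (-37 + 40) / -1 = -3.

feed_rate = -3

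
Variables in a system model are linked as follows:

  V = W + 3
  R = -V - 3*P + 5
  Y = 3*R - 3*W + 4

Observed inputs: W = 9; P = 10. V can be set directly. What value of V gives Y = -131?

Intervening on V fixes its value directly, overriding its dependence on W.
Substituting into the R equation gives R = -V - 25.
Substituting into the Y equation gives Y = -3*V - 98.
Solve -3*V - 98 = -131: V = (-131 + 98) / -3 = 11.

V = 11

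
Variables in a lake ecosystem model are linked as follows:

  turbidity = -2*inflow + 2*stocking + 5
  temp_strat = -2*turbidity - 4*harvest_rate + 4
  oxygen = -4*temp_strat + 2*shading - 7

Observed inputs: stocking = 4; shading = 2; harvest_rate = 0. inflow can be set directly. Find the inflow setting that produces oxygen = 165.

inflow = -5

Substituting into the turbidity equation gives turbidity = -2*inflow + 13.
This gives temp_strat = 4*inflow - 22.
Substituting into the oxygen equation gives oxygen = -16*inflow + 85.
Solve -16*inflow + 85 = 165: inflow = (165 - 85) / -16 = -5.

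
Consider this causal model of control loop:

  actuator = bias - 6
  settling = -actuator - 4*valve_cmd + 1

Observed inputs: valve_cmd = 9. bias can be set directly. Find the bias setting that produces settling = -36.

bias = 7

Substituting into the settling equation gives settling = -bias - 29.
Solve -bias - 29 = -36: bias = (-36 + 29) / -1 = 7.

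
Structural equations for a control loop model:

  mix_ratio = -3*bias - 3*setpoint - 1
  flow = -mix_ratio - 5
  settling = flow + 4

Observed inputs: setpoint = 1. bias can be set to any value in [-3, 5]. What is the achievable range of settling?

-6 to 18

Substituting into the mix_ratio equation gives mix_ratio = -3*bias - 4.
So flow = 3*bias - 1.
So settling = 3*bias + 3.
Linear in bias, so extremes are at the endpoints: bias = -3 gives settling = -6; bias = 5 gives settling = 18.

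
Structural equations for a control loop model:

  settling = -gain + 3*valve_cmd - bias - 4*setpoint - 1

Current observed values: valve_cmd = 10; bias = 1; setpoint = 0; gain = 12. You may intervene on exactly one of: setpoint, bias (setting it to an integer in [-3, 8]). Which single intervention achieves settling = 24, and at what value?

set setpoint = -2

Intervening on setpoint: with other inputs at their observed values, settling = -4*setpoint + 16. Solving for 24 gives setpoint = -2, within [-3, 8].
Intervening on bias: settling = -bias + 17. Reaching 24 requires bias = -7, outside [-3, 8].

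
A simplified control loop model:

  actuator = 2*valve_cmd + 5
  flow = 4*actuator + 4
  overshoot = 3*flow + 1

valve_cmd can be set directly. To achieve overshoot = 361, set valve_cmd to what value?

valve_cmd = 12

Substituting into the flow equation gives flow = 8*valve_cmd + 24.
This gives overshoot = 24*valve_cmd + 73.
Solve 24*valve_cmd + 73 = 361: valve_cmd = (361 - 73) / 24 = 12.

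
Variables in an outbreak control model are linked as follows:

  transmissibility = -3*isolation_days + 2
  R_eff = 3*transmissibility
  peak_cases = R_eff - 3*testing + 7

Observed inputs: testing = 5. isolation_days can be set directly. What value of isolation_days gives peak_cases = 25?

isolation_days = -3

Substituting into the R_eff equation gives R_eff = -9*isolation_days + 6.
Substituting into the peak_cases equation gives peak_cases = -9*isolation_days - 2.
Solve -9*isolation_days - 2 = 25: isolation_days = (25 + 2) / -9 = -3.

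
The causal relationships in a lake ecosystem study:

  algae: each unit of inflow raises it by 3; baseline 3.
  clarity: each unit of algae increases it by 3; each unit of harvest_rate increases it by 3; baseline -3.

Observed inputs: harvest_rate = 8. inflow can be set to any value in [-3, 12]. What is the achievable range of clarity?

Substituting into the clarity equation gives clarity = 9*inflow + 30.
Linear in inflow, so extremes are at the endpoints: inflow = -3 gives clarity = 3; inflow = 12 gives clarity = 138.

3 to 138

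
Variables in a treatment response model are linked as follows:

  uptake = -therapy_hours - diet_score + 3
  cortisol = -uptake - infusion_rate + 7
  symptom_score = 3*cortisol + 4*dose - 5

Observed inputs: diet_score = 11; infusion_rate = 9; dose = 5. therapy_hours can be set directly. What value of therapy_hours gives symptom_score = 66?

Substituting into the uptake equation gives uptake = -therapy_hours - 8.
cortisol becomes therapy_hours + 6.
symptom_score becomes 3*therapy_hours + 33.
Solve 3*therapy_hours + 33 = 66: therapy_hours = (66 - 33) / 3 = 11.

therapy_hours = 11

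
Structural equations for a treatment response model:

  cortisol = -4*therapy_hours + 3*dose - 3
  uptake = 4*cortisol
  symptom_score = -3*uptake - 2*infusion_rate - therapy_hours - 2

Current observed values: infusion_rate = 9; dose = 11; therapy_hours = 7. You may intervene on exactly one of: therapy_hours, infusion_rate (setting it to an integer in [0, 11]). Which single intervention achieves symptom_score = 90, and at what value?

set therapy_hours = 10

Intervening on therapy_hours: with other inputs at their observed values, symptom_score = 47*therapy_hours - 380. Solving for 90 gives therapy_hours = 10, within [0, 11].
Intervening on infusion_rate: symptom_score = -2*infusion_rate - 33. Reaching 90 requires infusion_rate = -123/2, not an integer.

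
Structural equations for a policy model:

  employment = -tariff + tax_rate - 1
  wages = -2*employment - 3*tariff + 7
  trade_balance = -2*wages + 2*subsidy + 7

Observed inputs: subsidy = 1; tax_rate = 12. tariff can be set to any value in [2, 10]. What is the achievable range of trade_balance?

43 to 59

Substituting into the employment equation gives employment = -tariff + 11.
Substituting into the wages equation gives wages = -tariff - 15.
This gives trade_balance = 2*tariff + 39.
Linear in tariff, so extremes are at the endpoints: tariff = 2 gives trade_balance = 43; tariff = 10 gives trade_balance = 59.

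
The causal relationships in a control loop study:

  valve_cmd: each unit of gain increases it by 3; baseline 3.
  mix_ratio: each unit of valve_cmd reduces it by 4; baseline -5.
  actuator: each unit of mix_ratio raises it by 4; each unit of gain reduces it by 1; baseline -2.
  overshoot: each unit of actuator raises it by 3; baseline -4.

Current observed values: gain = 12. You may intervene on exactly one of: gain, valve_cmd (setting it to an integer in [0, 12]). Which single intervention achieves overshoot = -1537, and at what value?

set gain = 9

Intervening on gain: with other inputs at their observed values, overshoot = -147*gain - 214. Solving for -1537 gives gain = 9, within [0, 12].
Intervening on valve_cmd: overshoot = -48*valve_cmd - 106. Reaching -1537 requires valve_cmd = 477/16, not an integer.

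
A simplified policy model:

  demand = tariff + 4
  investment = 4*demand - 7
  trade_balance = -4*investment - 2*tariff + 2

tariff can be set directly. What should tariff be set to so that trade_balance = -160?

Substituting into the investment equation gives investment = 4*tariff + 9.
Substituting into the trade_balance equation gives trade_balance = -18*tariff - 34.
Solve -18*tariff - 34 = -160: tariff = (-160 + 34) / -18 = 7.

tariff = 7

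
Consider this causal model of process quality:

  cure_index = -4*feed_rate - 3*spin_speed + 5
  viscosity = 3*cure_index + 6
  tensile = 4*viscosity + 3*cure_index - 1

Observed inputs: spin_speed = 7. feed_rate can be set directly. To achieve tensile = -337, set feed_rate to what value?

feed_rate = 2

Substituting into the cure_index equation gives cure_index = -4*feed_rate - 16.
Substituting into the viscosity equation gives viscosity = -12*feed_rate - 42.
tensile becomes -60*feed_rate - 217.
Solve -60*feed_rate - 217 = -337: feed_rate = (-337 + 217) / -60 = 2.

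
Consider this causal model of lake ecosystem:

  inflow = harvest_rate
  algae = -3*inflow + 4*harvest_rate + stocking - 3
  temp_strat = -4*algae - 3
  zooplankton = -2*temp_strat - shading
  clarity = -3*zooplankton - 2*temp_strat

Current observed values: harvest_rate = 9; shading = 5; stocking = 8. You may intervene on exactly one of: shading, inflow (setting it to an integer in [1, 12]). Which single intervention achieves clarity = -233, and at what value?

Intervening on shading: with other inputs at their observed values, clarity = 3*shading - 236. Solving for -233 gives shading = 1, within [1, 12].
Intervening on inflow: clarity = 48*inflow - 653. Reaching -233 requires inflow = 35/4, not an integer.

set shading = 1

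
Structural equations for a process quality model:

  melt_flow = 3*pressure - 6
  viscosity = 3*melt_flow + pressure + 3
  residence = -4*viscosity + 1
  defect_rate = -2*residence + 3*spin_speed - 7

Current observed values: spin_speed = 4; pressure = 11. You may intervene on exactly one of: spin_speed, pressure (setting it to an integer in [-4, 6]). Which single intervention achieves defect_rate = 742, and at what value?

Intervening on spin_speed: with other inputs at their observed values, defect_rate = 3*spin_speed + 751. Solving for 742 gives spin_speed = -3, within [-4, 6].
Intervening on pressure: defect_rate = 80*pressure - 117. Reaching 742 requires pressure = 859/80, not an integer.

set spin_speed = -3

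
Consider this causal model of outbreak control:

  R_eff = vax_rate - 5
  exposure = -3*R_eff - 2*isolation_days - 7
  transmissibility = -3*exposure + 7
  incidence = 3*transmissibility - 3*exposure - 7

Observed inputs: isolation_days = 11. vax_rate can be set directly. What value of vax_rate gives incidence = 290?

Substituting into the exposure equation gives exposure = -3*vax_rate - 14.
Substituting into the transmissibility equation gives transmissibility = 9*vax_rate + 49.
This gives incidence = 36*vax_rate + 182.
Solve 36*vax_rate + 182 = 290: vax_rate = (290 - 182) / 36 = 3.

vax_rate = 3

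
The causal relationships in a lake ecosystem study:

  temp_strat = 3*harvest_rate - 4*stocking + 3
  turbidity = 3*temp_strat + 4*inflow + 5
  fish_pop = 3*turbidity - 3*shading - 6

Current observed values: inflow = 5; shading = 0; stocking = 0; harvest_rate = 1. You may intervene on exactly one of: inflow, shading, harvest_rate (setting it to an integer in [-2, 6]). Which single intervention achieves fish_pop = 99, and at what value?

Intervening on inflow: with other inputs at their observed values, fish_pop = 12*inflow + 63. Solving for 99 gives inflow = 3, within [-2, 6].
Intervening on shading: fish_pop = -3*shading + 123. Reaching 99 requires shading = 8, outside [-2, 6].
Intervening on harvest_rate: fish_pop = 27*harvest_rate + 96. Reaching 99 requires harvest_rate = 1/9, not an integer.

set inflow = 3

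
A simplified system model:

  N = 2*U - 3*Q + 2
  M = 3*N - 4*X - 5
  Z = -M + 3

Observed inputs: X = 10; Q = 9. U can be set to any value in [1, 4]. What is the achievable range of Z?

Substituting into the N equation gives N = 2*U - 25.
M becomes 6*U - 120.
Z becomes -6*U + 123.
Linear in U, so extremes are at the endpoints: U = 1 gives Z = 117; U = 4 gives Z = 99.

99 to 117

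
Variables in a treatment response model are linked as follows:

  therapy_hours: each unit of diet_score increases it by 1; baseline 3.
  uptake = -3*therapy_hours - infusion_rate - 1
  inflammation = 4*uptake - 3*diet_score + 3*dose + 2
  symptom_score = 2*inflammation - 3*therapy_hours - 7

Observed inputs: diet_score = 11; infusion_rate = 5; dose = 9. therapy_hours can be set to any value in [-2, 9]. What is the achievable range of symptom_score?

-306 to -9

Intervening on therapy_hours fixes its value directly, overriding its dependence on diet_score.
Substituting into the uptake equation gives uptake = -3*therapy_hours - 6.
Substituting into the inflammation equation gives inflammation = -12*therapy_hours - 28.
Substituting into the symptom_score equation gives symptom_score = -27*therapy_hours - 63.
Linear in therapy_hours, so extremes are at the endpoints: therapy_hours = -2 gives symptom_score = -9; therapy_hours = 9 gives symptom_score = -306.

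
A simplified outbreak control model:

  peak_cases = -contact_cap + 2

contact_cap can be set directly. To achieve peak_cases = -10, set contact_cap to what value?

Solve -contact_cap + 2 = -10: contact_cap = (-10 - 2) / -1 = 12.

contact_cap = 12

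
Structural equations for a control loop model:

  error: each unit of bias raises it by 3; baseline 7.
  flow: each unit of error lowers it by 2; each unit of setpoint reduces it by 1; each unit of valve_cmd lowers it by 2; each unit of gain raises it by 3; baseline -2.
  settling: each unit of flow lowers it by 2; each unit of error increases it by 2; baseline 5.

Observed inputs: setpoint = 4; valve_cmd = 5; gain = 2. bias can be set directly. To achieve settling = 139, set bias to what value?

bias = 4

Substituting into the flow equation gives flow = -6*bias - 24.
So settling = 18*bias + 67.
Solve 18*bias + 67 = 139: bias = (139 - 67) / 18 = 4.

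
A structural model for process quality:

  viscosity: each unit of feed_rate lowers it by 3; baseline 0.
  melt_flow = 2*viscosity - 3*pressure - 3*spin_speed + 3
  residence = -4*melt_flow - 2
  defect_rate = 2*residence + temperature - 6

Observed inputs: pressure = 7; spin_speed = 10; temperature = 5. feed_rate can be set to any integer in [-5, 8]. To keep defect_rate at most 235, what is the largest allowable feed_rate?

feed_rate = -3

Substituting into the melt_flow equation gives melt_flow = -6*feed_rate - 48.
Substituting into the residence equation gives residence = 24*feed_rate + 190.
Substituting into the defect_rate equation gives defect_rate = 48*feed_rate + 379.
Require 48*feed_rate + 379 ≤ 235, so feed_rate ≤ -3.
The largest integer in [-5, 8] satisfying this is -3.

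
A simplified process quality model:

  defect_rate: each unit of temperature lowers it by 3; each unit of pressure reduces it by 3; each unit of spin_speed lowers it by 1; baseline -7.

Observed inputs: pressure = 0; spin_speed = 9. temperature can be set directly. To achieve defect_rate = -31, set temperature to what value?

temperature = 5

Substituting into the defect_rate equation gives defect_rate = -3*temperature - 16.
Solve -3*temperature - 16 = -31: temperature = (-31 + 16) / -3 = 5.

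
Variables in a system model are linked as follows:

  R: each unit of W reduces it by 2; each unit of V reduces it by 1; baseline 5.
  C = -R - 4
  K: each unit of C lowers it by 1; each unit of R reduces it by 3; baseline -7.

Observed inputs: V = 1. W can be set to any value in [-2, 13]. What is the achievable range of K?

-19 to 41

Substituting into the R equation gives R = -2*W + 4.
Substituting into the C equation gives C = 2*W - 8.
K becomes 4*W - 11.
Linear in W, so extremes are at the endpoints: W = -2 gives K = -19; W = 13 gives K = 41.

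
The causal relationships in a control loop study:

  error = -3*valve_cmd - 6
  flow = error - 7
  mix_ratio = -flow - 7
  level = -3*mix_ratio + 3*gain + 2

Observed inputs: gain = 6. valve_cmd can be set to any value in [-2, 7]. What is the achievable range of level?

-61 to 20

Substituting into the flow equation gives flow = -3*valve_cmd - 13.
Substituting into the mix_ratio equation gives mix_ratio = 3*valve_cmd + 6.
Substituting into the level equation gives level = -9*valve_cmd + 2.
Linear in valve_cmd, so extremes are at the endpoints: valve_cmd = -2 gives level = 20; valve_cmd = 7 gives level = -61.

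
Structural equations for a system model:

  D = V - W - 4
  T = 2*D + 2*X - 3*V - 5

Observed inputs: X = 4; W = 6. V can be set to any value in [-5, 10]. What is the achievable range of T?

-27 to -12

Substituting into the D equation gives D = V - 10.
This gives T = -V - 17.
Linear in V, so extremes are at the endpoints: V = -5 gives T = -12; V = 10 gives T = -27.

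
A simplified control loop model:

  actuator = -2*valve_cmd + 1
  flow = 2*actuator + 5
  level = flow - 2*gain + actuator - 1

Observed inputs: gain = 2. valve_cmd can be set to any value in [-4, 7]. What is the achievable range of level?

-39 to 27

Substituting into the flow equation gives flow = -4*valve_cmd + 7.
So level = -6*valve_cmd + 3.
Linear in valve_cmd, so extremes are at the endpoints: valve_cmd = -4 gives level = 27; valve_cmd = 7 gives level = -39.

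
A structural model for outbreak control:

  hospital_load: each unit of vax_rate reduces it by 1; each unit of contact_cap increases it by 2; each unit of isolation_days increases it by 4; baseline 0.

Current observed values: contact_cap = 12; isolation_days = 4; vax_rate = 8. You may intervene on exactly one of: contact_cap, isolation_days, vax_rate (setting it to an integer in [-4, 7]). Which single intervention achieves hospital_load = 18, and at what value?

Intervening on contact_cap: with other inputs at their observed values, hospital_load = 2*contact_cap + 8. Solving for 18 gives contact_cap = 5, within [-4, 7].
Intervening on isolation_days: hospital_load = 4*isolation_days + 16. Reaching 18 requires isolation_days = 1/2, not an integer.
Intervening on vax_rate: hospital_load = -vax_rate + 40. Reaching 18 requires vax_rate = 22, outside [-4, 7].

set contact_cap = 5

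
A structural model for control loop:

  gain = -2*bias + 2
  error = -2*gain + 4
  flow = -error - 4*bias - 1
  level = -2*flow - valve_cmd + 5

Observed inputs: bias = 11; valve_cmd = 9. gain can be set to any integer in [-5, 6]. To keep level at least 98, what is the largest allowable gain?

gain = -1

Intervening on gain fixes its value directly, overriding its dependence on bias.
Substituting into the flow equation gives flow = 2*gain - 49.
So level = -4*gain + 94.
Require -4*gain + 94 ≥ 98, so gain ≤ -1.
The largest integer in [-5, 6] satisfying this is -1.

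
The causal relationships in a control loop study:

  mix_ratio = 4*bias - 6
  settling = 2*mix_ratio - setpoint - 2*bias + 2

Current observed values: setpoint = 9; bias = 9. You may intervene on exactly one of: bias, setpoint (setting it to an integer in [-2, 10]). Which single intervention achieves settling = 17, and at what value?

Intervening on bias: with other inputs at their observed values, settling = 6*bias - 19. Solving for 17 gives bias = 6, within [-2, 10].
Intervening on setpoint: settling = -setpoint + 44. Reaching 17 requires setpoint = 27, outside [-2, 10].

set bias = 6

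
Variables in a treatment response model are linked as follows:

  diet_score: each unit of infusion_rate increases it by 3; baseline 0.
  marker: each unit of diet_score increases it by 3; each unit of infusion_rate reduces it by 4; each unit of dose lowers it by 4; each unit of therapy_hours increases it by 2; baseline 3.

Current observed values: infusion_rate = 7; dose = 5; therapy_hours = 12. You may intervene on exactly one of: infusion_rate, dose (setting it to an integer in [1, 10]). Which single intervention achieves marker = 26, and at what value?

set dose = 9

Intervening on infusion_rate: marker = 5*infusion_rate + 7. Reaching 26 requires infusion_rate = 19/5, not an integer.
Intervening on dose: with other inputs at their observed values, marker = -4*dose + 62. Solving for 26 gives dose = 9, within [1, 10].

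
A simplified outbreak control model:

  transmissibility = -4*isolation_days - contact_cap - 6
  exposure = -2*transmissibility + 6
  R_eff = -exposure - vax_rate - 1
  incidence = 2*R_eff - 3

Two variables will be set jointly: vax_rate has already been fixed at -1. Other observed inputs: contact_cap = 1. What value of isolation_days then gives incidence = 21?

With vax_rate held at -1:
Substituting into the transmissibility equation gives transmissibility = -4*isolation_days - 7.
Substituting into the exposure equation gives exposure = 8*isolation_days + 20.
This gives R_eff = -8*isolation_days - 20.
Substituting into the incidence equation gives incidence = -16*isolation_days - 43.
Solve -16*isolation_days - 43 = 21: isolation_days = (21 + 43) / -16 = -4.

isolation_days = -4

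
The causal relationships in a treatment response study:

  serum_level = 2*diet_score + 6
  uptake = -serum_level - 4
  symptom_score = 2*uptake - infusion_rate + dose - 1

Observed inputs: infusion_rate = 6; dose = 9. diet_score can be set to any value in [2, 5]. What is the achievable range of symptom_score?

-38 to -26

Substituting into the uptake equation gives uptake = -2*diet_score - 10.
So symptom_score = -4*diet_score - 18.
Linear in diet_score, so extremes are at the endpoints: diet_score = 2 gives symptom_score = -26; diet_score = 5 gives symptom_score = -38.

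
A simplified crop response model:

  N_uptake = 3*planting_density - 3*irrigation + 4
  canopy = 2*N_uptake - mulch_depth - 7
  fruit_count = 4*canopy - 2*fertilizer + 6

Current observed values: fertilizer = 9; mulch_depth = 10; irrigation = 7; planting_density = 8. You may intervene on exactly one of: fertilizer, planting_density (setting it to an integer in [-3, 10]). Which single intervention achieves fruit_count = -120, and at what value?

Intervening on fertilizer: fruit_count = -2*fertilizer - 6. Reaching -120 requires fertilizer = 57, outside [-3, 10].
Intervening on planting_density: with other inputs at their observed values, fruit_count = 24*planting_density - 216. Solving for -120 gives planting_density = 4, within [-3, 10].

set planting_density = 4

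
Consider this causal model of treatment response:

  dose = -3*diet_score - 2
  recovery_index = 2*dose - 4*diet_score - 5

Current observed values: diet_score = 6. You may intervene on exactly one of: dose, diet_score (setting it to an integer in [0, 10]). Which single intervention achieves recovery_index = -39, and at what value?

set diet_score = 3

Intervening on dose: recovery_index = 2*dose - 29. Reaching -39 requires dose = -5, outside [0, 10].
Intervening on diet_score: with other inputs at their observed values, recovery_index = -10*diet_score - 9. Solving for -39 gives diet_score = 3, within [0, 10].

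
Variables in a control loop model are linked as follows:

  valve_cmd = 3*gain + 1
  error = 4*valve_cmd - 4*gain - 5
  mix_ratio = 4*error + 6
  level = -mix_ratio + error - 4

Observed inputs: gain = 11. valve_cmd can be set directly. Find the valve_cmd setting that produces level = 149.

Intervening on valve_cmd fixes its value directly, overriding its dependence on gain.
Substituting into the error equation gives error = 4*valve_cmd - 49.
Substituting into the mix_ratio equation gives mix_ratio = 16*valve_cmd - 190.
level becomes -12*valve_cmd + 137.
Solve -12*valve_cmd + 137 = 149: valve_cmd = (149 - 137) / -12 = -1.

valve_cmd = -1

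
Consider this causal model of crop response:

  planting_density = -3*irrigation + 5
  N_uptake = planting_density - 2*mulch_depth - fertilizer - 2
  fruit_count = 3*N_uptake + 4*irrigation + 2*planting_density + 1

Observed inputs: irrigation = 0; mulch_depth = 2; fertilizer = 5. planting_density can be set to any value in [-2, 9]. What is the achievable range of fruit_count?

Intervening on planting_density fixes its value directly, overriding its dependence on irrigation.
Substituting into the N_uptake equation gives N_uptake = planting_density - 11.
This gives fruit_count = 5*planting_density - 32.
Linear in planting_density, so extremes are at the endpoints: planting_density = -2 gives fruit_count = -42; planting_density = 9 gives fruit_count = 13.

-42 to 13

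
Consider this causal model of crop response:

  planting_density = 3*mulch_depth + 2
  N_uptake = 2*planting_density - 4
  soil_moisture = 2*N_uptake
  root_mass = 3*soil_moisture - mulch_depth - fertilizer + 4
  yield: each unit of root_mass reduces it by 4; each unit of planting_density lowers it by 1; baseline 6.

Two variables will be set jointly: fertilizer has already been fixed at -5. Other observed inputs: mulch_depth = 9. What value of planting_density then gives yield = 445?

With fertilizer held at -5:
Intervening on planting_density fixes its value directly, overriding its dependence on mulch_depth.
Substituting into the soil_moisture equation gives soil_moisture = 4*planting_density - 8.
Substituting into the root_mass equation gives root_mass = 12*planting_density - 24.
Substituting into the yield equation gives yield = -49*planting_density + 102.
Solve -49*planting_density + 102 = 445: planting_density = (445 - 102) / -49 = -7.

planting_density = -7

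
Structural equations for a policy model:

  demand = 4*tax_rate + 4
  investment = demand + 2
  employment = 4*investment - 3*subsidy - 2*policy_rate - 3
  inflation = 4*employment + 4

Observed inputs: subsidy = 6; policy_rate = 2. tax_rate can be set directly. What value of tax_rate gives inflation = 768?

tax_rate = 12

Substituting into the investment equation gives investment = 4*tax_rate + 6.
This gives employment = 16*tax_rate - 1.
Substituting into the inflation equation gives inflation = 64*tax_rate.
Solve 64*tax_rate = 768: tax_rate = 768 / 64 = 12.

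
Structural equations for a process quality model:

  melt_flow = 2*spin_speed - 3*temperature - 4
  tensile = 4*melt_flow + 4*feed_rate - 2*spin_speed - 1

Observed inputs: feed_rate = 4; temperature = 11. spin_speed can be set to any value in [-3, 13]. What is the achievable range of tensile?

Substituting into the melt_flow equation gives melt_flow = 2*spin_speed - 37.
Substituting into the tensile equation gives tensile = 6*spin_speed - 133.
Linear in spin_speed, so extremes are at the endpoints: spin_speed = -3 gives tensile = -151; spin_speed = 13 gives tensile = -55.

-151 to -55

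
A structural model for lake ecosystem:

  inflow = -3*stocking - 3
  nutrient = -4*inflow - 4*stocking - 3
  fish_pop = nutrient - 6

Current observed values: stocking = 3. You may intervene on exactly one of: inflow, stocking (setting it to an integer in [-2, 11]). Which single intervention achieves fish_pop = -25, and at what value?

Intervening on inflow: with other inputs at their observed values, fish_pop = -4*inflow - 21. Solving for -25 gives inflow = 1, within [-2, 11].
Intervening on stocking: fish_pop = 8*stocking + 3. Reaching -25 requires stocking = -7/2, not an integer.

set inflow = 1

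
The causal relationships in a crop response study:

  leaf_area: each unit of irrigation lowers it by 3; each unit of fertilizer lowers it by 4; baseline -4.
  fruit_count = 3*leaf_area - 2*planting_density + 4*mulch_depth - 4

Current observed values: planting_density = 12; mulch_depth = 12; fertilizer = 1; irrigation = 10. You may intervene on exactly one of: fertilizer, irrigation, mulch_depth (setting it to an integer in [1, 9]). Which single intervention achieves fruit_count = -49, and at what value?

Intervening on fertilizer: fruit_count = -12*fertilizer - 82. Reaching -49 requires fertilizer = -11/4, not an integer.
Intervening on irrigation: with other inputs at their observed values, fruit_count = -9*irrigation - 4. Solving for -49 gives irrigation = 5, within [1, 9].
Intervening on mulch_depth: fruit_count = 4*mulch_depth - 142. Reaching -49 requires mulch_depth = 93/4, not an integer.

set irrigation = 5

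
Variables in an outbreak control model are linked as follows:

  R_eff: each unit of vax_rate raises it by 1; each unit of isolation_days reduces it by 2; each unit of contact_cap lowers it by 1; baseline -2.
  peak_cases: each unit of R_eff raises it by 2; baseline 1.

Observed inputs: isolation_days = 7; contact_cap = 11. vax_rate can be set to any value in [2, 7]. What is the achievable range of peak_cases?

-49 to -39

Substituting into the R_eff equation gives R_eff = vax_rate - 27.
This gives peak_cases = 2*vax_rate - 53.
Linear in vax_rate, so extremes are at the endpoints: vax_rate = 2 gives peak_cases = -49; vax_rate = 7 gives peak_cases = -39.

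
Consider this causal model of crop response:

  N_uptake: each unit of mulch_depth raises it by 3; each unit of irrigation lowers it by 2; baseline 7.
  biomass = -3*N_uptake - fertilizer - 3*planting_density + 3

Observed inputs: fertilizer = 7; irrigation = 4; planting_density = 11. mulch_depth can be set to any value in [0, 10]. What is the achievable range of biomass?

Substituting into the N_uptake equation gives N_uptake = 3*mulch_depth - 1.
Substituting into the biomass equation gives biomass = -9*mulch_depth - 34.
Linear in mulch_depth, so extremes are at the endpoints: mulch_depth = 0 gives biomass = -34; mulch_depth = 10 gives biomass = -124.

-124 to -34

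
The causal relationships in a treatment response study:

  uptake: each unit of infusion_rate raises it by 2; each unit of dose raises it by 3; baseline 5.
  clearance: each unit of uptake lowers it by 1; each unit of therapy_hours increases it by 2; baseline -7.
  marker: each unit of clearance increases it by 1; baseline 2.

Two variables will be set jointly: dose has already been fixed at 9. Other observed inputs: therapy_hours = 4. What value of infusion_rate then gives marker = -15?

With dose held at 9:
Substituting into the uptake equation gives uptake = 2*infusion_rate + 32.
So clearance = -2*infusion_rate - 31.
This gives marker = -2*infusion_rate - 29.
Solve -2*infusion_rate - 29 = -15: infusion_rate = (-15 + 29) / -2 = -7.

infusion_rate = -7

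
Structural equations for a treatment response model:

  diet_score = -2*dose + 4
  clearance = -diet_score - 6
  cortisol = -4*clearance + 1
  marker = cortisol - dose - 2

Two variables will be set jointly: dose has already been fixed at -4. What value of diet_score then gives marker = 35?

diet_score = 2

With dose held at -4:
Intervening on diet_score fixes its value directly, overriding its dependence on dose.
Substituting into the cortisol equation gives cortisol = 4*diet_score + 25.
Substituting into the marker equation gives marker = 4*diet_score + 27.
Solve 4*diet_score + 27 = 35: diet_score = (35 - 27) / 4 = 2.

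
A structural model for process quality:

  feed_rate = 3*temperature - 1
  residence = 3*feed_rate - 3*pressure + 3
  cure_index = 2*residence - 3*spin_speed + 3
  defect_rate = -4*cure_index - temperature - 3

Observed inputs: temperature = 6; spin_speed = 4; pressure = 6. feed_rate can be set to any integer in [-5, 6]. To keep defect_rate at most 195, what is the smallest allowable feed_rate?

Intervening on feed_rate fixes its value directly, overriding its dependence on temperature.
Substituting into the residence equation gives residence = 3*feed_rate - 15.
Substituting into the cure_index equation gives cure_index = 6*feed_rate - 39.
Substituting into the defect_rate equation gives defect_rate = -24*feed_rate + 147.
Require -24*feed_rate + 147 ≤ 195, so feed_rate ≥ -2.
The smallest integer in [-5, 6] satisfying this is -2.

feed_rate = -2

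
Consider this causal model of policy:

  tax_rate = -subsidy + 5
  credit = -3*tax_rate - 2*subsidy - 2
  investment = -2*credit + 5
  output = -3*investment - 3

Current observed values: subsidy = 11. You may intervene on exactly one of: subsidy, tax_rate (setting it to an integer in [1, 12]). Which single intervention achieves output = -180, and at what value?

Intervening on subsidy: output = 6*subsidy - 120. Reaching -180 requires subsidy = -10, outside [1, 12].
Intervening on tax_rate: with other inputs at their observed values, output = -18*tax_rate - 162. Solving for -180 gives tax_rate = 1, within [1, 12].

set tax_rate = 1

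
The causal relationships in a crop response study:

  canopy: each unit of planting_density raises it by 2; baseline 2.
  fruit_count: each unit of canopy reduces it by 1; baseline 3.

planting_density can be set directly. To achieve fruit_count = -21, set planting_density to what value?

planting_density = 11

Substituting into the fruit_count equation gives fruit_count = -2*planting_density + 1.
Solve -2*planting_density + 1 = -21: planting_density = (-21 - 1) / -2 = 11.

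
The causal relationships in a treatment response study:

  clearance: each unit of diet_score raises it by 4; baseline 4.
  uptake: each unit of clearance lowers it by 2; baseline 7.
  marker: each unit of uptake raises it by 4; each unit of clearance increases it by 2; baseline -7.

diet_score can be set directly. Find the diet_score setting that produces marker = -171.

diet_score = 7

Substituting into the uptake equation gives uptake = -8*diet_score - 1.
Substituting into the marker equation gives marker = -24*diet_score - 3.
Solve -24*diet_score - 3 = -171: diet_score = (-171 + 3) / -24 = 7.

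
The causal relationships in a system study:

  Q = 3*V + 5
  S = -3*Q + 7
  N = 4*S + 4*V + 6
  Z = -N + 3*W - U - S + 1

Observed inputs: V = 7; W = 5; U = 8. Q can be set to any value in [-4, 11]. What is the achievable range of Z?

-121 to 104

Intervening on Q fixes its value directly, overriding its dependence on V.
Substituting into the N equation gives N = -12*Q + 62.
Substituting into the Z equation gives Z = 15*Q - 61.
Linear in Q, so extremes are at the endpoints: Q = -4 gives Z = -121; Q = 11 gives Z = 104.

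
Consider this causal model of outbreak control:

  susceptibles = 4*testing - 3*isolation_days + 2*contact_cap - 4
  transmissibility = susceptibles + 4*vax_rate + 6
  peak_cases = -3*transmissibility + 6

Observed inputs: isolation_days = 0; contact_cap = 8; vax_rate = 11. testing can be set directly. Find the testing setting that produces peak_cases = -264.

Substituting into the susceptibles equation gives susceptibles = 4*testing + 12.
Substituting into the transmissibility equation gives transmissibility = 4*testing + 62.
Substituting into the peak_cases equation gives peak_cases = -12*testing - 180.
Solve -12*testing - 180 = -264: testing = (-264 + 180) / -12 = 7.

testing = 7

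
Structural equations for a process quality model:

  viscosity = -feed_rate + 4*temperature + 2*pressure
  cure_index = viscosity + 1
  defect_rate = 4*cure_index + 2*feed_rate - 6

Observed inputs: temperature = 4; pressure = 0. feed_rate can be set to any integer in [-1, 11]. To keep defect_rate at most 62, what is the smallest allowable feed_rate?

feed_rate = 0

Substituting into the viscosity equation gives viscosity = -feed_rate + 16.
cure_index becomes -feed_rate + 17.
Substituting into the defect_rate equation gives defect_rate = -2*feed_rate + 62.
Require -2*feed_rate + 62 ≤ 62, so feed_rate ≥ 0.
The smallest integer in [-1, 11] satisfying this is 0.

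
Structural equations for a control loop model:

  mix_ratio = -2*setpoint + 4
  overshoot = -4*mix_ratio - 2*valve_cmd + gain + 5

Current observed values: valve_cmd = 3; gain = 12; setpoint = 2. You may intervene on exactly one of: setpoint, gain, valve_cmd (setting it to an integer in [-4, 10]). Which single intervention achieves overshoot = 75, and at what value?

Intervening on setpoint: with other inputs at their observed values, overshoot = 8*setpoint - 5. Solving for 75 gives setpoint = 10, within [-4, 10].
Intervening on gain: overshoot = gain - 1. Reaching 75 requires gain = 76, outside [-4, 10].
Intervening on valve_cmd: overshoot = -2*valve_cmd + 17. Reaching 75 requires valve_cmd = -29, outside [-4, 10].

set setpoint = 10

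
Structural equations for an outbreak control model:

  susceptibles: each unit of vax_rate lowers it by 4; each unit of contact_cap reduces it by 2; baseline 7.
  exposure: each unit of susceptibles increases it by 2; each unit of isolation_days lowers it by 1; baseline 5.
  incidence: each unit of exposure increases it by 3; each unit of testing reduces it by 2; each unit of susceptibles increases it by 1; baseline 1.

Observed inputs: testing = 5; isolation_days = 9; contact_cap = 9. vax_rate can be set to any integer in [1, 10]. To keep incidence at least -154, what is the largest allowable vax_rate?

vax_rate = 2

Substituting into the susceptibles equation gives susceptibles = -4*vax_rate - 11.
So exposure = -8*vax_rate - 26.
Substituting into the incidence equation gives incidence = -28*vax_rate - 98.
Require -28*vax_rate - 98 ≥ -154, so vax_rate ≤ 2.
The largest integer in [1, 10] satisfying this is 2.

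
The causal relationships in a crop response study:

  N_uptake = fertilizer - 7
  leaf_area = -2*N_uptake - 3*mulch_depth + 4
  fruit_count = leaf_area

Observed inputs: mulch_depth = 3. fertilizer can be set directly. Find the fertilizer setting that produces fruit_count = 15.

Substituting into the leaf_area equation gives leaf_area = -2*fertilizer + 9.
Substituting into the fruit_count equation gives fruit_count = -2*fertilizer + 9.
Solve -2*fertilizer + 9 = 15: fertilizer = (15 - 9) / -2 = -3.

fertilizer = -3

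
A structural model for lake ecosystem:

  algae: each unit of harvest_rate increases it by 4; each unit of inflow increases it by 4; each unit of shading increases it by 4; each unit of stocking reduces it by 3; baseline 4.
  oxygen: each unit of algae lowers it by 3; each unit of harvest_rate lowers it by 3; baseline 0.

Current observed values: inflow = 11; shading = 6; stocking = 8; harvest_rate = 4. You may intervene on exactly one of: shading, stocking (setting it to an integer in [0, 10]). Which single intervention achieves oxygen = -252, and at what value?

set shading = 10

Intervening on shading: with other inputs at their observed values, oxygen = -12*shading - 132. Solving for -252 gives shading = 10, within [0, 10].
Intervening on stocking: oxygen = 9*stocking - 276. Reaching -252 requires stocking = 8/3, not an integer.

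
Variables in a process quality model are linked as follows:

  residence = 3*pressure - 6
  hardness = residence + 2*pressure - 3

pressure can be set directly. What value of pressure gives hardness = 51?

pressure = 12

Substituting into the hardness equation gives hardness = 5*pressure - 9.
Solve 5*pressure - 9 = 51: pressure = (51 + 9) / 5 = 12.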